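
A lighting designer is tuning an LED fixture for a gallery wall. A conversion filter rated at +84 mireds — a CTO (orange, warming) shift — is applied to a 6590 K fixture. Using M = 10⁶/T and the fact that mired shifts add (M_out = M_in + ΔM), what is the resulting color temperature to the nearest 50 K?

4250 K

M_in = 10⁶/6590 = 151.75 mireds.
M_out = 151.75 + (+84) = 235.75 mireds.
T_out = 10⁶/235.75 = 4241.9 K → 4250 K.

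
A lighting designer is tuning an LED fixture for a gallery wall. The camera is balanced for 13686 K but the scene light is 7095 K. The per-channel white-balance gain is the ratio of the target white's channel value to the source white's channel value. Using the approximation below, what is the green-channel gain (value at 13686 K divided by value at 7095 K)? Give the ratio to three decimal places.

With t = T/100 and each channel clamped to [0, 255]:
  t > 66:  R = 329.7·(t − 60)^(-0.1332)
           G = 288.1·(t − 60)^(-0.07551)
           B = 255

0.863

At 7095 K (t = 70.95):
  G = 288.1·(70.95 − 60)^(-0.07551) = 288.1·10.95^(-0.07551) = 288.1·0.83467 = 240.468.
At 13686 K (t = 136.86):
  G = 288.1·(136.86 − 60)^(-0.07551) = 288.1·76.86^(-0.07551) = 288.1·0.72046 = 207.565.
Gain = 207.565 / 240.468 = 0.8632 → 0.863.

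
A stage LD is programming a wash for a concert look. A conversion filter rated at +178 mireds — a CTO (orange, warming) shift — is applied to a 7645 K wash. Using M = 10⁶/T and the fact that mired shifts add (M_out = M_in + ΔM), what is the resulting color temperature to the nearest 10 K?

M_in = 10⁶/7645 = 130.80 mireds.
M_out = 130.80 + (+178) = 308.80 mireds.
T_out = 10⁶/308.80 = 3238.3 K → 3240 K.

3240 K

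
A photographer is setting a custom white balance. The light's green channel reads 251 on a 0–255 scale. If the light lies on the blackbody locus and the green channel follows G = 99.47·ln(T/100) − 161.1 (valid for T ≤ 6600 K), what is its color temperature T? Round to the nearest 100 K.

6300 K

ln t = (251 + 161.1) / 99.47 = 4.1430.
t = e^4.1430 = 62.989.
T = 100·t = 6299 K → 6300 K to the nearest 100 K.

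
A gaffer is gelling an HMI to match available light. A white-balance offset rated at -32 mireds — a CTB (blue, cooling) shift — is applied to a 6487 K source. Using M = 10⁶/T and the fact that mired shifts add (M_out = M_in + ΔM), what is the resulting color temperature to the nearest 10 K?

M_in = 10⁶/6487 = 154.15 mireds.
M_out = 154.15 + (-32) = 122.15 mireds.
T_out = 10⁶/122.15 = 8186.4 K → 8190 K.

8190 K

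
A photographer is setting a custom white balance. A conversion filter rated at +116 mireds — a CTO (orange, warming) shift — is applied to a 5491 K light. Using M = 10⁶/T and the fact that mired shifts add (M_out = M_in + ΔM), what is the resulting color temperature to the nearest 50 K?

3350 K

M_in = 10⁶/5491 = 182.12 mireds.
M_out = 182.12 + (+116) = 298.12 mireds.
T_out = 10⁶/298.12 = 3354.4 K → 3350 K.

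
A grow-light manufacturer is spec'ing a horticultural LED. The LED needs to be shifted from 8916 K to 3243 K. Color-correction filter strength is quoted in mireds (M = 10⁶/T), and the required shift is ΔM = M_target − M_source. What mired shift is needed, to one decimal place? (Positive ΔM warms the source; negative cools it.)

+196.2 mireds

M_source = 10⁶/8916 = 112.158; M_target = 10⁶/3243 = 308.356.
ΔM = 308.356 − 112.158 = 196.199 → +196.2 mireds, a warming shift.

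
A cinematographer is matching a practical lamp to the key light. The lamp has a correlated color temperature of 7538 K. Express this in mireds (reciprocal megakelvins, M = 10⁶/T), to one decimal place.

132.7 mireds

M = 10⁶ / 7538 = 132.661 → 132.7 mireds.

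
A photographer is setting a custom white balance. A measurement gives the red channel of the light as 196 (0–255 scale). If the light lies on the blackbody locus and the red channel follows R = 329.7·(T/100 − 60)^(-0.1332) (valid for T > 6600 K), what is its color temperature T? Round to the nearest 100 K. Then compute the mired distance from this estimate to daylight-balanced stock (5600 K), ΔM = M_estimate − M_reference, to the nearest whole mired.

(t − 60)^(-0.1332) = 196/329.7 = 0.59448.
t − 60 = 0.59448^(1/-0.1332) = 0.59448^(-7.508) = 49.621, so t = 109.621.
T = 100·t = 10962 K → 11000 K to the nearest 100 K.
M_estimate = 10⁶/11000 = 90.91; M_reference = 10⁶/5600 = 178.57.
ΔM = 90.91 − 178.57 = -87.66 → -88 mireds.

-88 mireds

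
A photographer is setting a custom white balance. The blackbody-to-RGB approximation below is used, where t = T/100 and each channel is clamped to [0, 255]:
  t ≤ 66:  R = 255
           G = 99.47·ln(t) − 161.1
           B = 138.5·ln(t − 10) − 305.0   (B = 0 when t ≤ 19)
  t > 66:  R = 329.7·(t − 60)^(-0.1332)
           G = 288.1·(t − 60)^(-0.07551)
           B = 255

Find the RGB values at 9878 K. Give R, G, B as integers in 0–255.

t = 9878/100 = 98.78; the t > 66 branch applies.
R = 329.7·(98.78 − 60)^(-0.1332) = 329.7·38.78^(-0.1332) = 329.7·0.61432 = 202.543.
G = 288.1·(98.78 − 60)^(-0.07551) = 288.1·38.78^(-0.07551) = 288.1·0.75865 = 218.568.
B = 255 by definition for t > 66.
Rounded: (203, 219, 255).

R=203, G=219, B=255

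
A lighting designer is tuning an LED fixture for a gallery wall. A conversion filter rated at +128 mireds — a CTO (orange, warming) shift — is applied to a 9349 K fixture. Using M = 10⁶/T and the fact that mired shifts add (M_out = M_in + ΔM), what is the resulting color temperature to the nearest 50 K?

M_in = 10⁶/9349 = 106.96 mireds.
M_out = 106.96 + (+128) = 234.96 mireds.
T_out = 10⁶/234.96 = 4256.0 K → 4250 K.

4250 K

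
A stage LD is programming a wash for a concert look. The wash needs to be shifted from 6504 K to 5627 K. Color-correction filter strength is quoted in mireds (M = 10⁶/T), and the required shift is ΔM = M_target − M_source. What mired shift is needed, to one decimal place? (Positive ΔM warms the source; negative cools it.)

M_source = 10⁶/6504 = 153.752; M_target = 10⁶/5627 = 177.715.
ΔM = 177.715 − 153.752 = 23.963 → +24.0 mireds, a warming shift.

+24.0 mireds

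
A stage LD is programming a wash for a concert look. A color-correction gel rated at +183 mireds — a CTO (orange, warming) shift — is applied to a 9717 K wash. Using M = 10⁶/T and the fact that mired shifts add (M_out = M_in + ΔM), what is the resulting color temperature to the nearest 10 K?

M_in = 10⁶/9717 = 102.91 mireds.
M_out = 102.91 + (+183) = 285.91 mireds.
T_out = 10⁶/285.91 = 3497.6 K → 3500 K.

3500 K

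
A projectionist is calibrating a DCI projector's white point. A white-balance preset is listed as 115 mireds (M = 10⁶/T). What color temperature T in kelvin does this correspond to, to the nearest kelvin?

8696 K

T = 10⁶ / 115 = 8695.65 K → 8696 K.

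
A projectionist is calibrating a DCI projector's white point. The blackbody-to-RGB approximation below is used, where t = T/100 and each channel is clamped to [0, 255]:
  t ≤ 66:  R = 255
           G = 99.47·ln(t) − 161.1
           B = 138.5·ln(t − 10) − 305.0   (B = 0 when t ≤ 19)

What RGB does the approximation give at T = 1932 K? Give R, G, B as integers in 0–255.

t = 1932/100 = 19.32; the t ≤ 66 branch applies.
R = 255 by definition for t ≤ 66.
G = 99.47·ln 19.32 − 161.1 = 99.47·2.9611 − 161.1 = 133.445.
B = 138.5·ln(19.32 − 10) − 305.0 = 138.5·ln 9.32 − 305.0 = 138.5·2.2322 − 305.0 = 4.155.
Rounded: (255, 133, 4).

R=255, G=133, B=4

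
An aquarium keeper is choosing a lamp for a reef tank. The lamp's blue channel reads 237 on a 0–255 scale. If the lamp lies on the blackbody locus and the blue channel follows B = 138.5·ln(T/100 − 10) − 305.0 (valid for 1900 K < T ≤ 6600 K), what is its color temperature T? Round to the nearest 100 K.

6000 K

ln(t − 10) = (237 + 305.0) / 138.5 = 3.9134.
t − 10 = e^3.9134 = 50.067, so t = 60.067.
T = 100·t = 6007 K → 6000 K to the nearest 100 K.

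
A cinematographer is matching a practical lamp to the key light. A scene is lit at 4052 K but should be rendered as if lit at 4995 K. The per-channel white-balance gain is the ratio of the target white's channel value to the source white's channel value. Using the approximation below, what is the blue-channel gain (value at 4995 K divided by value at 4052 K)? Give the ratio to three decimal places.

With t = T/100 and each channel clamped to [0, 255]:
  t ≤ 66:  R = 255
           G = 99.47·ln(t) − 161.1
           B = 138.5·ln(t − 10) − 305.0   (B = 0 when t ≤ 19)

1.221

At 4052 K (t = 40.52):
  B = 138.5·ln(40.52 − 10) − 305.0 = 138.5·ln 30.52 − 305.0 = 138.5·3.4184 − 305.0 = 168.446.
At 4995 K (t = 49.95):
  B = 138.5·ln(49.95 − 10) − 305.0 = 138.5·ln 39.95 − 305.0 = 138.5·3.6876 − 305.0 = 205.737.
Gain = 205.737 / 168.446 = 1.2214 → 1.221.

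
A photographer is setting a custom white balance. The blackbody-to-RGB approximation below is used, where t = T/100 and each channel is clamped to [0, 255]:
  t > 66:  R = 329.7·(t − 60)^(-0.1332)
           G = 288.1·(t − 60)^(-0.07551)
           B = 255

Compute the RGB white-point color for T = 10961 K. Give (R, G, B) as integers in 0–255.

(196, 215, 255)

t = 10961/100 = 109.61; the t > 66 branch applies.
R = 329.7·(109.61 − 60)^(-0.1332) = 329.7·49.61^(-0.1332) = 329.7·0.59450 = 196.006.
G = 288.1·(109.61 − 60)^(-0.07551) = 288.1·49.61^(-0.07551) = 288.1·0.74468 = 214.541.
B = 255 by definition for t > 66.
Rounded: (196, 215, 255).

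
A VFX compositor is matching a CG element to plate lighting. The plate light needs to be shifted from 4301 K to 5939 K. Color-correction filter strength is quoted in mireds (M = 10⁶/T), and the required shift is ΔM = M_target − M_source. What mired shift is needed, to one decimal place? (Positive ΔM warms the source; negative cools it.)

M_source = 10⁶/4301 = 232.504; M_target = 10⁶/5939 = 168.379.
ΔM = 168.379 − 232.504 = -64.126 → -64.1 mireds, a cooling shift.

-64.1 mireds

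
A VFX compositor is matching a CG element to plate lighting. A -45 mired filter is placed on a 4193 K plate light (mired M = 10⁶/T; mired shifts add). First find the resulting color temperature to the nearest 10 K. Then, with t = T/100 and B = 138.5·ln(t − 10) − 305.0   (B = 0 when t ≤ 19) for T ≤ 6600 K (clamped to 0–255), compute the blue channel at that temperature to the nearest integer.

M_in = 10⁶/4193 = 238.49; M_out = 238.49 + (-45) = 193.49.
T_out = 10⁶/193.49 = 5168.2 K → 5170 K; t = 51.7.
B = 138.5·ln(51.7 − 10) − 305.0 = 138.5·ln 41.7 − 305.0 = 138.5·3.7305 − 305.0 = 211.674.
Rounded: 212.

212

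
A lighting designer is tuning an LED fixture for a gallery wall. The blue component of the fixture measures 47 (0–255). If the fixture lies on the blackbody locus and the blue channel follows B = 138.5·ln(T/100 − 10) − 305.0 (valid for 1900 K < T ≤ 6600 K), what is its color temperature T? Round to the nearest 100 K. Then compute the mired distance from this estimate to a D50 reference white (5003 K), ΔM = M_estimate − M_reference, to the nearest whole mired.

ln(t − 10) = (47 + 305.0) / 138.5 = 2.5415.
t − 10 = e^2.5415 = 12.699, so t = 22.699.
T = 100·t = 2270 K → 2300 K to the nearest 100 K.
M_estimate = 10⁶/2300 = 434.78; M_reference = 10⁶/5003 = 199.88.
ΔM = 434.78 − 199.88 = 234.90 → +235 mireds.

+235 mireds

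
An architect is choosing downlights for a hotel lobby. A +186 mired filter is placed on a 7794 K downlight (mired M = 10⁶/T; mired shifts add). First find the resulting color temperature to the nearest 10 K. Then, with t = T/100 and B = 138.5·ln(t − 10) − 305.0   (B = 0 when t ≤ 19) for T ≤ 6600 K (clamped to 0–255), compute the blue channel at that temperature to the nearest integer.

M_in = 10⁶/7794 = 128.30; M_out = 128.30 + (+186) = 314.30.
T_out = 10⁶/314.30 = 3181.6 K → 3180 K; t = 31.8.
B = 138.5·ln(31.8 − 10) − 305.0 = 138.5·ln 21.8 − 305.0 = 138.5·3.0819 − 305.0 = 121.845.
Rounded: 122.

122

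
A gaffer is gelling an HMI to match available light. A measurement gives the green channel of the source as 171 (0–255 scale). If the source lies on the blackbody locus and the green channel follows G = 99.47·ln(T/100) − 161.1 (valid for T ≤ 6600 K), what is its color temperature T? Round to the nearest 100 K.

2800 K

ln t = (171 + 161.1) / 99.47 = 3.3387.
t = e^3.3387 = 28.182.
T = 100·t = 2818 K → 2800 K to the nearest 100 K.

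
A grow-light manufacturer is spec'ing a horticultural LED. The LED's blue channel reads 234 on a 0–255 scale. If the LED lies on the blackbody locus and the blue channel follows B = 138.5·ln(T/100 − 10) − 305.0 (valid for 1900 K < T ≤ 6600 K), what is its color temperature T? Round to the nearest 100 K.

ln(t − 10) = (234 + 305.0) / 138.5 = 3.8917.
t − 10 = e^3.8917 = 48.994, so t = 58.994.
T = 100·t = 5899 K → 5900 K to the nearest 100 K.

5900 K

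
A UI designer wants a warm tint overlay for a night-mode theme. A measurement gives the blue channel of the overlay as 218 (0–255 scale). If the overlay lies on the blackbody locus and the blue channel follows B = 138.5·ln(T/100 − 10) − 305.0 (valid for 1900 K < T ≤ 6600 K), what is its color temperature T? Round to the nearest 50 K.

5350 K

ln(t − 10) = (218 + 305.0) / 138.5 = 3.7762.
t − 10 = e^3.7762 = 43.649, so t = 53.649.
T = 100·t = 5365 K → 5350 K to the nearest 50 K.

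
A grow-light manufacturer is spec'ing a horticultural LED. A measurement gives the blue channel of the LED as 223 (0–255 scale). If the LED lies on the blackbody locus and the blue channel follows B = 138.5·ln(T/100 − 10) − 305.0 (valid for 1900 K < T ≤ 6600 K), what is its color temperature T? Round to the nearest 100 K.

5500 K

ln(t − 10) = (223 + 305.0) / 138.5 = 3.8123.
t − 10 = e^3.8123 = 45.253, so t = 55.253.
T = 100·t = 5525 K → 5500 K to the nearest 100 K.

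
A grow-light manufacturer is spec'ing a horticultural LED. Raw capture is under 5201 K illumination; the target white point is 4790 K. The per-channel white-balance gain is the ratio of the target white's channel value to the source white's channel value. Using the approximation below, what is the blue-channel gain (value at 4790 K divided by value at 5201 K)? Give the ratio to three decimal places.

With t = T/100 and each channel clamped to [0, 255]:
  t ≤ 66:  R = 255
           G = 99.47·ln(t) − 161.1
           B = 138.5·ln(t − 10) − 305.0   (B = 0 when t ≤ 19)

0.933

At 5201 K (t = 52.01):
  B = 138.5·ln(52.01 − 10) − 305.0 = 138.5·ln 42.01 − 305.0 = 138.5·3.7379 − 305.0 = 212.700.
At 4790 K (t = 47.9):
  B = 138.5·ln(47.9 − 10) − 305.0 = 138.5·ln 37.9 − 305.0 = 138.5·3.6350 − 305.0 = 198.441.
Gain = 198.441 / 212.700 = 0.9330 → 0.933.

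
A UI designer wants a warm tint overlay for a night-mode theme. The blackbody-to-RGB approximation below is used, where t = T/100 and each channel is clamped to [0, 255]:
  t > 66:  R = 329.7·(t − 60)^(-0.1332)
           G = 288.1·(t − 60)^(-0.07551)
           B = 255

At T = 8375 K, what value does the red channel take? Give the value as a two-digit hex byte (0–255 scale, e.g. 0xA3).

t = 8375/100 = 83.75; the t > 66 branch applies.
R = 329.7·(83.75 − 60)^(-0.1332) = 329.7·23.75^(-0.1332) = 329.7·0.65579 = 216.212.
Rounded: 216; in hex, 0xD8.

0xD8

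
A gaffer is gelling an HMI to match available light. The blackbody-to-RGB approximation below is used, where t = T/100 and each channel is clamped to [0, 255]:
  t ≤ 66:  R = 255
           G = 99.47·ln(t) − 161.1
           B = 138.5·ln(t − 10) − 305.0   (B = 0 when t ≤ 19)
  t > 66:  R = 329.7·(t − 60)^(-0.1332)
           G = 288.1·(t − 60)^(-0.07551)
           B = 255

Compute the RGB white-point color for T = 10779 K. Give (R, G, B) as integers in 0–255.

(197, 215, 255)

t = 10779/100 = 107.79; the t > 66 branch applies.
R = 329.7·(107.79 − 60)^(-0.1332) = 329.7·47.79^(-0.1332) = 329.7·0.59746 = 196.984.
G = 288.1·(107.79 − 60)^(-0.07551) = 288.1·47.79^(-0.07551) = 288.1·0.74678 = 215.148.
B = 255 by definition for t > 66.
Rounded: (197, 215, 255).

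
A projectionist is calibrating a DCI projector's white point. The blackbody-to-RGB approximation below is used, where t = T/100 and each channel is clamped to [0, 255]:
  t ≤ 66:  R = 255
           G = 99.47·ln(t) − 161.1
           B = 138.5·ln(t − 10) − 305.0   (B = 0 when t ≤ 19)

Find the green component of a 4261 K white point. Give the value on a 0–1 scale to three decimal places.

t = 4261/100 = 42.61; the t ≤ 66 branch applies.
G = 99.47·ln 42.61 − 161.1 = 99.47·3.7521 − 161.1 = 212.120.
On a 0–1 scale: 212.120/255 = 0.8318 → 0.832.

0.832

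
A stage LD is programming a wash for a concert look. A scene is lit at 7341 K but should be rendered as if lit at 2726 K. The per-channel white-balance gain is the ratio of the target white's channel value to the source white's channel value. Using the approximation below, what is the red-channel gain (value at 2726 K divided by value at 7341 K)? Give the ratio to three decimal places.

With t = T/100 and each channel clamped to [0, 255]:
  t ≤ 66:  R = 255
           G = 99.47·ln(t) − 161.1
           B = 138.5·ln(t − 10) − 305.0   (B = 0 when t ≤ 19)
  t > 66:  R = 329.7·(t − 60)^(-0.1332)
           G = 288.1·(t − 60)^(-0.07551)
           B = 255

At 7341 K (t = 73.41):
  R = 329.7·(73.41 − 60)^(-0.1332) = 329.7·13.41^(-0.1332) = 329.7·0.70766 = 233.316.
At 2726 K (t = 27.26):
  R = 255 by definition for t ≤ 66.
Gain = 255.000 / 233.316 = 1.0929 → 1.093.

1.093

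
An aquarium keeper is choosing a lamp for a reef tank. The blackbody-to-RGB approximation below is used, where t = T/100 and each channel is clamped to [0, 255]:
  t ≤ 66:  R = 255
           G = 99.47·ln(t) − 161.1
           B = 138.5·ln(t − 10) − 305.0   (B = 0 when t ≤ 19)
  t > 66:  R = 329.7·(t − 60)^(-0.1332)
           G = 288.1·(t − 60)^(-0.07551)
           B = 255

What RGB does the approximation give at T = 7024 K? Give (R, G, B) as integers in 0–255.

(242, 242, 255)

t = 7024/100 = 70.24; the t > 66 branch applies.
R = 329.7·(70.24 − 60)^(-0.1332) = 329.7·10.24^(-0.1332) = 329.7·0.73355 = 241.851.
G = 288.1·(70.24 − 60)^(-0.07551) = 288.1·10.24^(-0.07551) = 288.1·0.83890 = 241.688.
B = 255 by definition for t > 66.
Rounded: (242, 242, 255).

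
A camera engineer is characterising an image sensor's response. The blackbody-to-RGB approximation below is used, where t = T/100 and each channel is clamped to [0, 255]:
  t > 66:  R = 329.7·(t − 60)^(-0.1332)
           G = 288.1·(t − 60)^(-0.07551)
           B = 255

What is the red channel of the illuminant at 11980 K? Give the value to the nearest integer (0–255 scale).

t = 11980/100 = 119.8; the t > 66 branch applies.
R = 329.7·(119.8 − 60)^(-0.1332) = 329.7·59.8^(-0.1332) = 329.7·0.57989 = 191.189.
Rounded: 191.

191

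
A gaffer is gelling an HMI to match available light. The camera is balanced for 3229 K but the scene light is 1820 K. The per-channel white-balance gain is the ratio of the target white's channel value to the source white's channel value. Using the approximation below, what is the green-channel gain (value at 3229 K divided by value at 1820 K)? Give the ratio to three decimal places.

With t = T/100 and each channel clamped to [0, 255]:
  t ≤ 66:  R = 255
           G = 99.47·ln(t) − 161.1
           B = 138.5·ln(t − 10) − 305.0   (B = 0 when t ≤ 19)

1.447

At 1820 K (t = 18.2):
  G = 99.47·ln 18.2 − 161.1 = 99.47·2.9014 − 161.1 = 127.504.
At 3229 K (t = 32.29):
  G = 99.47·ln 32.29 − 161.1 = 99.47·3.4748 − 161.1 = 184.534.
Gain = 184.534 / 127.504 = 1.4473 → 1.447.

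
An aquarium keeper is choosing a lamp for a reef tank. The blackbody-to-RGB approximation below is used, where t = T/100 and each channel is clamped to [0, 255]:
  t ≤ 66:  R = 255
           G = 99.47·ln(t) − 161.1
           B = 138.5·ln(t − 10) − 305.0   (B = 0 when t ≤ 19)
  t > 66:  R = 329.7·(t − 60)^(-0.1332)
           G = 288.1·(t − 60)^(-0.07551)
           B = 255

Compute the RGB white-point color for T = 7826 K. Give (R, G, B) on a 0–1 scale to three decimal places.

(0.878, 0.907, 1.000)

t = 7826/100 = 78.26; the t > 66 branch applies.
R = 329.7·(78.26 − 60)^(-0.1332) = 329.7·18.26^(-0.1332) = 329.7·0.67915 = 223.917.
G = 288.1·(78.26 − 60)^(-0.07551) = 288.1·18.26^(-0.07551) = 288.1·0.80305 = 231.359.
B = 255 by definition for t > 66.
Dividing each by 255: (0.8781, 0.9073, 1.0000) → (0.878, 0.907, 1.000).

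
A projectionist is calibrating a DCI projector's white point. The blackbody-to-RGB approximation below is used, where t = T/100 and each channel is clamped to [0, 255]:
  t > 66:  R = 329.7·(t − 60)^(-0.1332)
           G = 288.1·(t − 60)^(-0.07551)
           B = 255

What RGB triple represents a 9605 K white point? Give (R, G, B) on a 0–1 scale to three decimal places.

(0.802, 0.862, 1.000)

t = 9605/100 = 96.05; the t > 66 branch applies.
R = 329.7·(96.05 − 60)^(-0.1332) = 329.7·36.05^(-0.1332) = 329.7·0.62033 = 204.522.
G = 288.1·(96.05 − 60)^(-0.07551) = 288.1·36.05^(-0.07551) = 288.1·0.76285 = 219.777.
B = 255 by definition for t > 66.
Dividing each by 255: (0.8020, 0.8619, 1.0000) → (0.802, 0.862, 1.000).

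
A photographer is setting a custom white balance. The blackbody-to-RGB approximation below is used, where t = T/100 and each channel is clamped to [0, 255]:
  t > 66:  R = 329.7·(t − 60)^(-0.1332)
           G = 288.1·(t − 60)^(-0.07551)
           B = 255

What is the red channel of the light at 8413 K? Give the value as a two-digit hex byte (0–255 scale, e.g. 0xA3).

0xD8

t = 8413/100 = 84.13; the t > 66 branch applies.
R = 329.7·(84.13 − 60)^(-0.1332) = 329.7·24.13^(-0.1332) = 329.7·0.65440 = 215.756.
Rounded: 216; in hex, 0xD8.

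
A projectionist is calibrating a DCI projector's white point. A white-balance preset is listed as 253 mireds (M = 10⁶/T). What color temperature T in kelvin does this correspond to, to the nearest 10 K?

3950 K

T = 10⁶ / 253 = 3952.57 K → 3950 K.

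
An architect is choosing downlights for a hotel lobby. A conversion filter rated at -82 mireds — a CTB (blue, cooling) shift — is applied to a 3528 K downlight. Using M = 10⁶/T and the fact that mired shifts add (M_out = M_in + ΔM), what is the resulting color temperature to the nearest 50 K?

M_in = 10⁶/3528 = 283.45 mireds.
M_out = 283.45 + (-82) = 201.45 mireds.
T_out = 10⁶/201.45 = 4964.1 K → 4950 K.

4950 K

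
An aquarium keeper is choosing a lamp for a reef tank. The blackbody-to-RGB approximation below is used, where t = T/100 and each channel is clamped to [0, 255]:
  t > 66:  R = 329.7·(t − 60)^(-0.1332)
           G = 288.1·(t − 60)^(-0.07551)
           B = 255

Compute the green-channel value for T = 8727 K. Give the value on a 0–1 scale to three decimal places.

t = 8727/100 = 87.27; the t > 66 branch applies.
G = 288.1·(87.27 − 60)^(-0.07551) = 288.1·27.27^(-0.07551) = 288.1·0.77910 = 224.458.
On a 0–1 scale: 224.458/255 = 0.8802 → 0.880.

0.880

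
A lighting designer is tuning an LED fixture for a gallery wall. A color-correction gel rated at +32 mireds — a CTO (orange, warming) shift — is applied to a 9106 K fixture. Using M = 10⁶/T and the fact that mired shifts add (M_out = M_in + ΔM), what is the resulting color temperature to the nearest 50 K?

M_in = 10⁶/9106 = 109.82 mireds.
M_out = 109.82 + (+32) = 141.82 mireds.
T_out = 10⁶/141.82 = 7051.3 K → 7050 K.

7050 K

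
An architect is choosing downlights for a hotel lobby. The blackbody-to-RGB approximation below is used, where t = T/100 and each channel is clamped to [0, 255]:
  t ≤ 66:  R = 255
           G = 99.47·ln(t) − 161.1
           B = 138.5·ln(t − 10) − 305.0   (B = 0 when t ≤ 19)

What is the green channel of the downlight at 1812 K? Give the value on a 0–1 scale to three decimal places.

t = 1812/100 = 18.12; the t ≤ 66 branch applies.
G = 99.47·ln 18.12 − 161.1 = 99.47·2.8970 − 161.1 = 127.066.
On a 0–1 scale: 127.066/255 = 0.4983 → 0.498.

0.498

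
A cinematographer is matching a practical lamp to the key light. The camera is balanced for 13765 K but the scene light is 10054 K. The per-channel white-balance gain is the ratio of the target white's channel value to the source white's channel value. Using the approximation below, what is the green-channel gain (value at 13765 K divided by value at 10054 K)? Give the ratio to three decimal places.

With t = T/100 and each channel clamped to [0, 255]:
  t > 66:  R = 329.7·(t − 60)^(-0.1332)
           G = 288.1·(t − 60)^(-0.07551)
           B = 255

0.952

At 10054 K (t = 100.54):
  G = 288.1·(100.54 − 60)^(-0.07551) = 288.1·40.54^(-0.07551) = 288.1·0.75612 = 217.837.
At 13765 K (t = 137.65):
  G = 288.1·(137.65 − 60)^(-0.07551) = 288.1·77.65^(-0.07551) = 288.1·0.71991 = 207.405.
Gain = 207.405 / 217.837 = 0.9521 → 0.952.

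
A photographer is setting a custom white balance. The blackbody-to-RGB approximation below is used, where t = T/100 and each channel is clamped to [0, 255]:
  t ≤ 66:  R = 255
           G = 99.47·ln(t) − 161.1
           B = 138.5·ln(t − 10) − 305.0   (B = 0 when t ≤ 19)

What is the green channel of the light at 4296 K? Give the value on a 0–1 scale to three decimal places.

t = 4296/100 = 42.96; the t ≤ 66 branch applies.
G = 99.47·ln 42.96 − 161.1 = 99.47·3.7603 − 161.1 = 212.934.
On a 0–1 scale: 212.934/255 = 0.8350 → 0.835.

0.835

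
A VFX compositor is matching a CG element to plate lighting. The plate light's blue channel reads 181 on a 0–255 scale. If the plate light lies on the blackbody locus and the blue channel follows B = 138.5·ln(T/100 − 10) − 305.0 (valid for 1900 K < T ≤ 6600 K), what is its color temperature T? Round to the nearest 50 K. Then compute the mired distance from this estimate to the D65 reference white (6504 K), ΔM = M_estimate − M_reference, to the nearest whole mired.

ln(t − 10) = (181 + 305.0) / 138.5 = 3.5090.
t − 10 = e^3.5090 = 33.416, so t = 43.416.
T = 100·t = 4342 K → 4350 K to the nearest 50 K.
M_estimate = 10⁶/4350 = 229.89; M_reference = 10⁶/6504 = 153.75.
ΔM = 229.89 − 153.75 = 76.13 → +76 mireds.

+76 mireds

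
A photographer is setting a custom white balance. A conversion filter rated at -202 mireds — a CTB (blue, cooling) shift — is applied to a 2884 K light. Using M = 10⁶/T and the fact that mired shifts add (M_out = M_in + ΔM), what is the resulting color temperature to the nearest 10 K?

6910 K

M_in = 10⁶/2884 = 346.74 mireds.
M_out = 346.74 + (-202) = 144.74 mireds.
T_out = 10⁶/144.74 = 6908.9 K → 6910 K.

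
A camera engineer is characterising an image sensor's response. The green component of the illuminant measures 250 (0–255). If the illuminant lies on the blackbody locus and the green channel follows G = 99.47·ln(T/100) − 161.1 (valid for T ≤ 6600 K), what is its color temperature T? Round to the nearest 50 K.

ln t = (250 + 161.1) / 99.47 = 4.1329.
t = e^4.1329 = 62.359.
T = 100·t = 6236 K → 6250 K to the nearest 50 K.

6250 K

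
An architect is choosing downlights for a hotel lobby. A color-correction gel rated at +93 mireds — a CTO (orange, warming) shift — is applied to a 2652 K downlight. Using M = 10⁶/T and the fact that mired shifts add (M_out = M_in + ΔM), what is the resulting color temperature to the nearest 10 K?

2130 K

M_in = 10⁶/2652 = 377.07 mireds.
M_out = 377.07 + (+93) = 470.07 mireds.
T_out = 10⁶/470.07 = 2127.3 K → 2130 K.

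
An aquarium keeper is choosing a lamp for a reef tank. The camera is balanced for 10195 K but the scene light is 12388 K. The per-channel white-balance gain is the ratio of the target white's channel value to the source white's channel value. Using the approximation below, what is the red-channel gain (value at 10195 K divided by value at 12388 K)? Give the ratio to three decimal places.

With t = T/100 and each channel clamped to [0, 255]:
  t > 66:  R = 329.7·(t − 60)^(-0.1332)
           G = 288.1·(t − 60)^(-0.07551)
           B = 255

At 12388 K (t = 123.88):
  R = 329.7·(123.88 − 60)^(-0.1332) = 329.7·63.88^(-0.1332) = 329.7·0.57481 = 189.515.
At 10195 K (t = 101.95):
  R = 329.7·(101.95 − 60)^(-0.1332) = 329.7·41.95^(-0.1332) = 329.7·0.60793 = 200.434.
Gain = 200.434 / 189.515 = 1.0576 → 1.058.

1.058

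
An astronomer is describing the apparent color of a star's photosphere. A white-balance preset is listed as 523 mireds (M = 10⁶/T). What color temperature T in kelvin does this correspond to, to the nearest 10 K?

T = 10⁶ / 523 = 1912.05 K → 1910 K.

1910 K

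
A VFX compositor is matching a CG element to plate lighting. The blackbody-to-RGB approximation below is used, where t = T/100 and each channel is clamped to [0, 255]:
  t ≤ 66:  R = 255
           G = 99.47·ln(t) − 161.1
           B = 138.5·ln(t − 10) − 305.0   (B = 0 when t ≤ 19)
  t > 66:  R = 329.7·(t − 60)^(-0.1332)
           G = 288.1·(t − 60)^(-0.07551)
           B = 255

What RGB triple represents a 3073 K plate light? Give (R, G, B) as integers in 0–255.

t = 3073/100 = 30.73; the t ≤ 66 branch applies.
R = 255 by definition for t ≤ 66.
G = 99.47·ln 30.73 − 161.1 = 99.47·3.4252 − 161.1 = 179.609.
B = 138.5·ln(30.73 − 10) − 305.0 = 138.5·ln 20.73 − 305.0 = 138.5·3.0316 − 305.0 = 114.874.
Rounded: (255, 180, 115).

(255, 180, 115)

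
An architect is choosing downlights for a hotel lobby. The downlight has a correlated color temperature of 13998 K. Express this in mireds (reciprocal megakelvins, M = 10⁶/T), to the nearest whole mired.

71 mireds

M = 10⁶ / 13998 = 71.439 → 71 mireds.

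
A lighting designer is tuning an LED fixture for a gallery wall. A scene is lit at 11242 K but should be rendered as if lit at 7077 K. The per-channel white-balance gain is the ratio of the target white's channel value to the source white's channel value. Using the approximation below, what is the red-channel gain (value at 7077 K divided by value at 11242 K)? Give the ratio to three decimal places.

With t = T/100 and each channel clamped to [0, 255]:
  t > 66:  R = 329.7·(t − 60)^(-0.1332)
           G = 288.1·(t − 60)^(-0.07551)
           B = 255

At 11242 K (t = 112.42):
  R = 329.7·(112.42 − 60)^(-0.1332) = 329.7·52.42^(-0.1332) = 329.7·0.59015 = 194.573.
At 7077 K (t = 70.77):
  R = 329.7·(70.77 − 60)^(-0.1332) = 329.7·10.77^(-0.1332) = 329.7·0.72863 = 240.230.
Gain = 240.230 / 194.573 = 1.2347 → 1.235.

1.235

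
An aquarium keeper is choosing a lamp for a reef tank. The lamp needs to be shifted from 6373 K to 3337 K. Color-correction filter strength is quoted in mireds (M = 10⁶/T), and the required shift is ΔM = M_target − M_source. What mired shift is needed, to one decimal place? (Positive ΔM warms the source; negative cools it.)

+142.8 mireds

M_source = 10⁶/6373 = 156.912; M_target = 10⁶/3337 = 299.670.
ΔM = 299.670 − 156.912 = 142.758 → +142.8 mireds, a warming shift.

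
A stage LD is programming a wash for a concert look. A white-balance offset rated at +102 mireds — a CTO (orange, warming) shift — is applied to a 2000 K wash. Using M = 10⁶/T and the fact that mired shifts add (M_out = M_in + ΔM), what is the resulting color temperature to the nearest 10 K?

1660 K

M_in = 10⁶/2000 = 500.00 mireds.
M_out = 500.00 + (+102) = 602.00 mireds.
T_out = 10⁶/602.00 = 1661.1 K → 1660 K.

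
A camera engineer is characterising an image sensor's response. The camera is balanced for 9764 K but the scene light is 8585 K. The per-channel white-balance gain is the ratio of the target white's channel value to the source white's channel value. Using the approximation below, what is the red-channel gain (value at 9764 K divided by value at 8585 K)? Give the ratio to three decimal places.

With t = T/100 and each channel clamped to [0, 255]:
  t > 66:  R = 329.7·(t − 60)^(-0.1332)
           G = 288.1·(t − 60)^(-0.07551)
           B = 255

0.951

At 8585 K (t = 85.85):
  R = 329.7·(85.85 − 60)^(-0.1332) = 329.7·25.85^(-0.1332) = 329.7·0.64843 = 213.786.
At 9764 K (t = 97.64):
  R = 329.7·(97.64 − 60)^(-0.1332) = 329.7·37.64^(-0.1332) = 329.7·0.61677 = 203.349.
Gain = 203.349 / 213.786 = 0.9512 → 0.951.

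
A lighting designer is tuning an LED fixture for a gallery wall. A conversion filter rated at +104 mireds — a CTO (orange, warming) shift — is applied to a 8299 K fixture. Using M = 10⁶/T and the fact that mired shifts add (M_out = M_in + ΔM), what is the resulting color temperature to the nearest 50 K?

4450 K

M_in = 10⁶/8299 = 120.50 mireds.
M_out = 120.50 + (+104) = 224.50 mireds.
T_out = 10⁶/224.50 = 4454.4 K → 4450 K.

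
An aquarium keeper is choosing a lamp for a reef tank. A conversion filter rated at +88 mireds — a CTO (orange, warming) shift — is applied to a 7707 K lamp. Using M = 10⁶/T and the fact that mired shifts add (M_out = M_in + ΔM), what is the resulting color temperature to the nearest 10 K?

4590 K

M_in = 10⁶/7707 = 129.75 mireds.
M_out = 129.75 + (+88) = 217.75 mireds.
T_out = 10⁶/217.75 = 4592.4 K → 4590 K.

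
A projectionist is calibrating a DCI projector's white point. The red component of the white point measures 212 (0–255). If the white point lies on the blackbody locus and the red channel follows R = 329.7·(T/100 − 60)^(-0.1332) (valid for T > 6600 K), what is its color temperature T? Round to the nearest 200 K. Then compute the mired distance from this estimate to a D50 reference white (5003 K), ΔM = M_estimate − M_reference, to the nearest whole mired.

-86 mireds

(t − 60)^(-0.1332) = 212/329.7 = 0.64301.
t − 60 = 0.64301^(1/-0.1332) = 0.64301^(-7.508) = 27.530, so t = 87.530.
T = 100·t = 8753 K → 8800 K to the nearest 200 K.
M_estimate = 10⁶/8800 = 113.64; M_reference = 10⁶/5003 = 199.88.
ΔM = 113.64 − 199.88 = -86.24 → -86 mireds.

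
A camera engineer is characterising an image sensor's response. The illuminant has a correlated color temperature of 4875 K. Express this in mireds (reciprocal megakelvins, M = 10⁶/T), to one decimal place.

M = 10⁶ / 4875 = 205.128 → 205.1 mireds.

205.1 mireds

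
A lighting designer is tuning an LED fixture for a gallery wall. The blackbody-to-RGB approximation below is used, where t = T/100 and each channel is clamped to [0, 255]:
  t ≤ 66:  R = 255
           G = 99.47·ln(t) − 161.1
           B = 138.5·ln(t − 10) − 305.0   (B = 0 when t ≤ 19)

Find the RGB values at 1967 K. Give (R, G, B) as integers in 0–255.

t = 1967/100 = 19.67; the t ≤ 66 branch applies.
R = 255 by definition for t ≤ 66.
G = 99.47·ln 19.67 − 161.1 = 99.47·2.9791 − 161.1 = 135.231.
B = 138.5·ln(19.67 − 10) − 305.0 = 138.5·ln 9.67 − 305.0 = 138.5·2.2690 − 305.0 = 9.260.
Rounded: (255, 135, 9).

(255, 135, 9)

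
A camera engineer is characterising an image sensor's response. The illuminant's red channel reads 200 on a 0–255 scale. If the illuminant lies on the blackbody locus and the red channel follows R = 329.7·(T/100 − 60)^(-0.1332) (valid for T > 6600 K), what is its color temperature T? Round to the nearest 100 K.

10300 K

(t − 60)^(-0.1332) = 200/329.7 = 0.60661.
t − 60 = 0.60661^(1/-0.1332) = 0.60661^(-7.508) = 42.638, so t = 102.638.
T = 100·t = 10264 K → 10300 K to the nearest 100 K.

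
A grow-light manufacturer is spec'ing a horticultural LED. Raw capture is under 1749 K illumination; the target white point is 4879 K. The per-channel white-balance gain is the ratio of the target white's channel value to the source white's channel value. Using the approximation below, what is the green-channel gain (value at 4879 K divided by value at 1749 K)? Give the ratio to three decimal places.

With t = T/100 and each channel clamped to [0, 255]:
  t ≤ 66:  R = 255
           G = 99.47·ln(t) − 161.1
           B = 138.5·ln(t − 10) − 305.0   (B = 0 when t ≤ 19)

At 1749 K (t = 17.49):
  G = 99.47·ln 17.49 − 161.1 = 99.47·2.8616 − 161.1 = 123.546.
At 4879 K (t = 48.79):
  G = 99.47·ln 48.79 − 161.1 = 99.47·3.8875 − 161.1 = 225.592.
Gain = 225.592 / 123.546 = 1.8260 → 1.826.

1.826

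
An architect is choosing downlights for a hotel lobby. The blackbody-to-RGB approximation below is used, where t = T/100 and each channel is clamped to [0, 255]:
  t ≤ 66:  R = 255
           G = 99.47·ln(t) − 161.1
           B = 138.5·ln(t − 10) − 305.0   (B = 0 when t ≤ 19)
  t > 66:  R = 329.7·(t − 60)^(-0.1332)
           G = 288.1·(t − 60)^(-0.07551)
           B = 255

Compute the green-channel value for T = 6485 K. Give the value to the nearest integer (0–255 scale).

254

t = 6485/100 = 64.85; the t ≤ 66 branch applies.
G = 99.47·ln 64.85 − 161.1 = 99.47·4.1721 − 161.1 = 253.896.
Rounded: 254.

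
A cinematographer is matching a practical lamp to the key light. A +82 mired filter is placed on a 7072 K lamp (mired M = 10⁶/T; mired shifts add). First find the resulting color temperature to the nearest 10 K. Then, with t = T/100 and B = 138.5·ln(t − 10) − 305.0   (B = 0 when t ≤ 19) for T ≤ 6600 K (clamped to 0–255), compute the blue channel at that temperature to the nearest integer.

M_in = 10⁶/7072 = 141.40; M_out = 141.40 + (+82) = 223.40.
T_out = 10⁶/223.40 = 4476.2 K → 4480 K; t = 44.8.
B = 138.5·ln(44.8 − 10) − 305.0 = 138.5·ln 34.8 − 305.0 = 138.5·3.5496 − 305.0 = 186.622.
Rounded: 187.

187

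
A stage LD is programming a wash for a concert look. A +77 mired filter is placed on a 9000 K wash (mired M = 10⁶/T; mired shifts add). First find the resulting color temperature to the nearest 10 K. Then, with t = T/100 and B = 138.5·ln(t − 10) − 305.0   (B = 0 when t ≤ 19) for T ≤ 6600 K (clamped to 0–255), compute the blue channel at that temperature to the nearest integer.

M_in = 10⁶/9000 = 111.11; M_out = 111.11 + (+77) = 188.11.
T_out = 10⁶/188.11 = 5316.0 K → 5320 K; t = 53.2.
B = 138.5·ln(53.2 − 10) − 305.0 = 138.5·ln 43.2 − 305.0 = 138.5·3.7658 − 305.0 = 216.569.
Rounded: 217.

217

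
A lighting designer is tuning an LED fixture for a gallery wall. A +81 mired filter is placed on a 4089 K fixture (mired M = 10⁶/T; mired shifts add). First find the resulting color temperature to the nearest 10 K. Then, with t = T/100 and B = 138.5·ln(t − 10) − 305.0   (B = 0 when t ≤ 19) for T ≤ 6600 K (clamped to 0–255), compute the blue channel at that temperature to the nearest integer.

115

M_in = 10⁶/4089 = 244.56; M_out = 244.56 + (+81) = 325.56.
T_out = 10⁶/325.56 = 3071.6 K → 3070 K; t = 30.7.
B = 138.5·ln(30.7 − 10) − 305.0 = 138.5·ln 20.7 − 305.0 = 138.5·3.0301 − 305.0 = 114.674.
Rounded: 115.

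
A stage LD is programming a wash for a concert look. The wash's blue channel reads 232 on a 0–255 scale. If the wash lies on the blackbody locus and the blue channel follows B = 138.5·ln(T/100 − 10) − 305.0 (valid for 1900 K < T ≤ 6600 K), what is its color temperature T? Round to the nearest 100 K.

5800 K

ln(t − 10) = (232 + 305.0) / 138.5 = 3.8773.
t − 10 = e^3.8773 = 48.292, so t = 58.292.
T = 100·t = 5829 K → 5800 K to the nearest 100 K.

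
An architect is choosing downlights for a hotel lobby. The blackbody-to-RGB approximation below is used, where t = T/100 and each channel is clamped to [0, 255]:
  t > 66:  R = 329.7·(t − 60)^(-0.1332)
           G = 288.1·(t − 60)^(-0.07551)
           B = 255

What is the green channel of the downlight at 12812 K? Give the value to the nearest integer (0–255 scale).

t = 12812/100 = 128.12; the t > 66 branch applies.
G = 288.1·(128.12 − 60)^(-0.07551) = 288.1·68.12^(-0.07551) = 288.1·0.72706 = 209.466.
Rounded: 209.

209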